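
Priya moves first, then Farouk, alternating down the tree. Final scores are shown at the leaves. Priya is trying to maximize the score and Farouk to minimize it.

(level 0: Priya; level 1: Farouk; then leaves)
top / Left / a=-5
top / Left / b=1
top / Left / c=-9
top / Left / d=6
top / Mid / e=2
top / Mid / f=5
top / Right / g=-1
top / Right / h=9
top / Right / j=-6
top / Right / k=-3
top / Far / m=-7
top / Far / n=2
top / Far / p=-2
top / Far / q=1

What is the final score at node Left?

-9

Left (Farouk): min(-5, 1, -9, 6) = -9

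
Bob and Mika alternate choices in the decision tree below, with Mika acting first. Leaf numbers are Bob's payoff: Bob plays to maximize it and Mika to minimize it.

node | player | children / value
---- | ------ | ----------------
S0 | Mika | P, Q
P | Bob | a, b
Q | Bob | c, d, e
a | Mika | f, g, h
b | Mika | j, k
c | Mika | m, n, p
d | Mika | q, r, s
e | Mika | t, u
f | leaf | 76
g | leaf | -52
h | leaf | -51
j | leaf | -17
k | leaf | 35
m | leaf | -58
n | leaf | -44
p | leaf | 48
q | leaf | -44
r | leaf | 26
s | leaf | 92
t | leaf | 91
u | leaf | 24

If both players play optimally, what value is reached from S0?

a (Mika): min(76, -52, -51) = -52
b (Mika): min(-17, 35) = -17
P (Bob): max(-52, -17) = -17
c (Mika): min(-58, -44, 48) = -58
d (Mika): min(-44, 26, 92) = -44
e (Mika): min(91, 24) = 24
Q (Bob): max(-58, -44, 24) = 24
S0 (Mika): min(-17, 24) = -17

-17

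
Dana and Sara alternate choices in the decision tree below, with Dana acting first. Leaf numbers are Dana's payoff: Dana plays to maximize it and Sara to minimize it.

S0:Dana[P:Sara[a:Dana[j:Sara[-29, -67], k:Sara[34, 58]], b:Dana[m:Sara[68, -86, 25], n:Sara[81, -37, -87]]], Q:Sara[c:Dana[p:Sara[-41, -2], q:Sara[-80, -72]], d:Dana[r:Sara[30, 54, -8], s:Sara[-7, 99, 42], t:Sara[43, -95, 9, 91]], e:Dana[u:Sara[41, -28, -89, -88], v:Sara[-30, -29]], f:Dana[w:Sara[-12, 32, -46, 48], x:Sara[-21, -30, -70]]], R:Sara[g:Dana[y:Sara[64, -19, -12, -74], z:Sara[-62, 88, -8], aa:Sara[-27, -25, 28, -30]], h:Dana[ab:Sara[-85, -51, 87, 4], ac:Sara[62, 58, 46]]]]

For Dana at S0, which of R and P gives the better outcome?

R

y (Sara): min(64, -19, -12, -74) = -74
z (Sara): min(-62, 88, -8) = -62
aa (Sara): min(-27, -25, 28, -30) = -30
g (Dana): max(-74, -62, -30) = -30
ab (Sara): min(-85, -51, 87, 4) = -85
ac (Sara): min(62, 58, 46) = 46
h (Dana): max(-85, 46) = 46
R (Sara): min(-30, 46) = -30
j (Sara): min(-29, -67) = -67
k (Sara): min(34, 58) = 34
a (Dana): max(-67, 34) = 34
m (Sara): min(68, -86, 25) = -86
n (Sara): min(81, -37, -87) = -87
b (Dana): max(-86, -87) = -86
P (Sara): min(34, -86) = -86
Dana prefers the higher value; R=-30, P=-86. R is better since -30 > -86.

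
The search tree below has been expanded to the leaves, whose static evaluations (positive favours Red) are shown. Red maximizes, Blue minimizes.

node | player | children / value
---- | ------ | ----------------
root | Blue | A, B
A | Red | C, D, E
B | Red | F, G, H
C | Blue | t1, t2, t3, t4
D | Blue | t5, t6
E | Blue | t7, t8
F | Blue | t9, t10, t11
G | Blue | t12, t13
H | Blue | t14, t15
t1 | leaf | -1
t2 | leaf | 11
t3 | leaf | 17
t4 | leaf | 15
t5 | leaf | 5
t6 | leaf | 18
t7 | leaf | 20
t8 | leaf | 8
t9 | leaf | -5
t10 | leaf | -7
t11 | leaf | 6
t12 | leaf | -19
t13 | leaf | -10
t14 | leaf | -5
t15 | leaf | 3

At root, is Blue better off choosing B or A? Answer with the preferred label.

B

F (Blue): min(-5, -7, 6) = -7
G (Blue): min(-19, -10) = -19
H (Blue): min(-5, 3) = -5
B (Red): max(-7, -19, -5) = -5
C (Blue): min(-1, 11, 17, 15) = -1
D (Blue): min(5, 18) = 5
E (Blue): min(20, 8) = 8
A (Red): max(-1, 5, 8) = 8
Blue prefers the lower value; B=-5, A=8. B is better since -5 < 8.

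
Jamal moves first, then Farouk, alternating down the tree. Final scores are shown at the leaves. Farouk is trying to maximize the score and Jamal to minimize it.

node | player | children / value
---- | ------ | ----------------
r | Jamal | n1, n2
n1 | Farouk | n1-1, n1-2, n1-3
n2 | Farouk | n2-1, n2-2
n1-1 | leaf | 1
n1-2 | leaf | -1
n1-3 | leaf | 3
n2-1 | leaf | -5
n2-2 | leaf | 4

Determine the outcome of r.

n1 (Farouk): max(1, -1, 3) = 3
n2 (Farouk): max(-5, 4) = 4
r (Jamal): min(3, 4) = 3

3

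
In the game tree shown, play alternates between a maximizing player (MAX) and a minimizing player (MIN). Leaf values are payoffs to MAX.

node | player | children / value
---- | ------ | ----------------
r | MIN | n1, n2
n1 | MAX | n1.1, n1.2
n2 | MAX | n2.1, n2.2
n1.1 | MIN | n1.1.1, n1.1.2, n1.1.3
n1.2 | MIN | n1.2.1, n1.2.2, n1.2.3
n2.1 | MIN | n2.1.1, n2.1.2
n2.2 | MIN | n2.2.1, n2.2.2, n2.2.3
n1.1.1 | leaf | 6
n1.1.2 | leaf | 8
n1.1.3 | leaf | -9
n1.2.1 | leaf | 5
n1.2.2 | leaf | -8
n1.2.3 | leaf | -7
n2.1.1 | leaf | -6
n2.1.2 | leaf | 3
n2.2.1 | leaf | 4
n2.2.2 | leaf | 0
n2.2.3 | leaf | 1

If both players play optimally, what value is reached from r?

-8

n1.1 (MIN): min(6, 8, -9) = -9
n1.2 (MIN): min(5, -8, -7) = -8
n1 (MAX): max(-9, -8) = -8
n2.1 (MIN): min(-6, 3) = -6
n2.2 (MIN): min(4, 0, 1) = 0
n2 (MAX): max(-6, 0) = 0
r (MIN): min(-8, 0) = -8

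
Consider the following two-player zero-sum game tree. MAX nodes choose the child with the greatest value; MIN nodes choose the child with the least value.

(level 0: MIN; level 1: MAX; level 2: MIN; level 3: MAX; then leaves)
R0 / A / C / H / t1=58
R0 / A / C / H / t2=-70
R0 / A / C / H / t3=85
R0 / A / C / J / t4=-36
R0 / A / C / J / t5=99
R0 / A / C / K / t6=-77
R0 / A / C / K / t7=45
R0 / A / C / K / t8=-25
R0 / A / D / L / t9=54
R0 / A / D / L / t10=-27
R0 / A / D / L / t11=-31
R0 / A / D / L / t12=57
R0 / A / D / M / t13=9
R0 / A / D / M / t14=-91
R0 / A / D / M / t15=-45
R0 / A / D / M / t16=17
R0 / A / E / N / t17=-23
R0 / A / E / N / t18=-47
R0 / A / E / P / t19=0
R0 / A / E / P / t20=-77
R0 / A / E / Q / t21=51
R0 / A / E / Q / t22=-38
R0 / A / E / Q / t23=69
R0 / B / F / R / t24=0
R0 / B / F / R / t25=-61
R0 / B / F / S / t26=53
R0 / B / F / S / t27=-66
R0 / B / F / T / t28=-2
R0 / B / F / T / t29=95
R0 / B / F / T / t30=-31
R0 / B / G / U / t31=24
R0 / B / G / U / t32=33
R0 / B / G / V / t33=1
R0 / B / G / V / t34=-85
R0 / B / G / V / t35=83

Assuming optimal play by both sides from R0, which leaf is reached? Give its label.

t32

H (MAX): max(58, -70, 85) = 85
J (MAX): max(-36, 99) = 99
K (MAX): max(-77, 45, -25) = 45
C (MIN): min(85, 99, 45) = 45
L (MAX): max(54, -27, -31, 57) = 57
M (MAX): max(9, -91, -45, 17) = 17
D (MIN): min(57, 17) = 17
N (MAX): max(-23, -47) = -23
P (MAX): max(0, -77) = 0
Q (MAX): max(51, -38, 69) = 69
E (MIN): min(-23, 0, 69) = -23
A (MAX): max(45, 17, -23) = 45
R (MAX): max(0, -61) = 0
S (MAX): max(53, -66) = 53
T (MAX): max(-2, 95, -31) = 95
F (MIN): min(0, 53, 95) = 0
U (MAX): max(24, 33) = 33
V (MAX): max(1, -85, 83) = 83
G (MIN): min(33, 83) = 33
B (MAX): max(0, 33) = 33
R0 (MIN): min(45, 33) = 33
At R0, MIN picks B (lowest: 33).
At B, MAX picks G (highest: 33).
At G, MIN picks U (lowest: 33).
At U, MAX picks t32 (highest: 33).
Terminal value 33.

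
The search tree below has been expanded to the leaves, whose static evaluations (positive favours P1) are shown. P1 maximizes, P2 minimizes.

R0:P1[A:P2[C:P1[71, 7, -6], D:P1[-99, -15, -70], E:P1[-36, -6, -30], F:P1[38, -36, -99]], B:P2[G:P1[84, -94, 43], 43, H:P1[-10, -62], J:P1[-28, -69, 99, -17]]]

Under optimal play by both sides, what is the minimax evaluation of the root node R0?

C (P1): max(71, 7, -6) = 71
D (P1): max(-99, -15, -70) = -15
E (P1): max(-36, -6, -30) = -6
F (P1): max(38, -36, -99) = 38
A (P2): min(71, -15, -6, 38) = -15
G (P1): max(84, -94, 43) = 84
H (P1): max(-10, -62) = -10
J (P1): max(-28, -69, 99, -17) = 99
B (P2): min(84, 43, -10, 99) = -10
R0 (P1): max(-15, -10) = -10

-10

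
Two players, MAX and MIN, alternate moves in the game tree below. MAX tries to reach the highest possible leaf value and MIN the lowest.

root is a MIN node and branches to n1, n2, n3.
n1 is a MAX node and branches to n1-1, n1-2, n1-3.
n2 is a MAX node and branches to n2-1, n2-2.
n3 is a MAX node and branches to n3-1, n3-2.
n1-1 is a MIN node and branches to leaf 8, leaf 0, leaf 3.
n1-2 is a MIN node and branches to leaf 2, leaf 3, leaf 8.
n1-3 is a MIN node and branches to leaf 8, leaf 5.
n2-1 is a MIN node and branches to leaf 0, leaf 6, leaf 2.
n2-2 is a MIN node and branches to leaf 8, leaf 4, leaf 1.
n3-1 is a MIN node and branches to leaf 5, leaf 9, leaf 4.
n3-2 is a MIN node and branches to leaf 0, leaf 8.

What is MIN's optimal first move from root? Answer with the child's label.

n1-1 (MIN): min(8, 0, 3) = 0
n1-2 (MIN): min(2, 3, 8) = 2
n1-3 (MIN): min(8, 5) = 5
n1 (MAX): max(0, 2, 5) = 5
n2-1 (MIN): min(0, 6, 2) = 0
n2-2 (MIN): min(8, 4, 1) = 1
n2 (MAX): max(0, 1) = 1
n3-1 (MIN): min(5, 9, 4) = 4
n3-2 (MIN): min(0, 8) = 0
n3 (MAX): max(4, 0) = 4
root (MIN): min(5, 1, 4) = 1
MIN at root wants the lowest of {n1=5, n2=1, n3=4}, so chooses n2.

n2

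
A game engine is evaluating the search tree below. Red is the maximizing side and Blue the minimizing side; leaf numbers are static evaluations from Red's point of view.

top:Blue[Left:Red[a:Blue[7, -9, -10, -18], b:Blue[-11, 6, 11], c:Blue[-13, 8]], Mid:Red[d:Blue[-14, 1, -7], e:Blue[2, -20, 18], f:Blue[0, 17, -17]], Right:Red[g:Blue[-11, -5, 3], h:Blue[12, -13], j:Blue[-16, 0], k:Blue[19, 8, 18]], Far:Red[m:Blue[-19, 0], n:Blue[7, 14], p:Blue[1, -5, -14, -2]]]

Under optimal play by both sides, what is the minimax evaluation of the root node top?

a (Blue): min(7, -9, -10, -18) = -18
b (Blue): min(-11, 6, 11) = -11
c (Blue): min(-13, 8) = -13
Left (Red): max(-18, -11, -13) = -11
d (Blue): min(-14, 1, -7) = -14
e (Blue): min(2, -20, 18) = -20
f (Blue): min(0, 17, -17) = -17
Mid (Red): max(-14, -20, -17) = -14
g (Blue): min(-11, -5, 3) = -11
h (Blue): min(12, -13) = -13
j (Blue): min(-16, 0) = -16
k (Blue): min(19, 8, 18) = 8
Right (Red): max(-11, -13, -16, 8) = 8
m (Blue): min(-19, 0) = -19
n (Blue): min(7, 14) = 7
p (Blue): min(1, -5, -14, -2) = -14
Far (Red): max(-19, 7, -14) = 7
top (Blue): min(-11, -14, 8, 7) = -14

-14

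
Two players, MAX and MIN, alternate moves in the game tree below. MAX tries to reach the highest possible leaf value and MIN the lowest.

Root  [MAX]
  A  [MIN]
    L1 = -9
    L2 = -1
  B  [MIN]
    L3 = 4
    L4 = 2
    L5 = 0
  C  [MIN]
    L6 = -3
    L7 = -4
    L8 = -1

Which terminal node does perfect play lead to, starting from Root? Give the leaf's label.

L5

A (MIN): min(-9, -1) = -9
B (MIN): min(4, 2, 0) = 0
C (MIN): min(-3, -4, -1) = -4
Root (MAX): max(-9, 0, -4) = 0
At Root, MAX picks B (highest: 0).
At B, MIN picks L5 (lowest: 0).
Terminal value 0.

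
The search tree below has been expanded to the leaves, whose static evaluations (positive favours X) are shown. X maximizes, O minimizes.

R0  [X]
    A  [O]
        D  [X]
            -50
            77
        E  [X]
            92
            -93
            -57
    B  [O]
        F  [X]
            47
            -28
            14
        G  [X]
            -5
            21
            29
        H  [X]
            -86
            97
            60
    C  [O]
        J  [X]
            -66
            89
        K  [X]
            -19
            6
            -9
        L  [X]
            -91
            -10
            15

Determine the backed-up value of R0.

D (X): max(-50, 77) = 77
E (X): max(92, -93, -57) = 92
A (O): min(77, 92) = 77
F (X): max(47, -28, 14) = 47
G (X): max(-5, 21, 29) = 29
H (X): max(-86, 97, 60) = 97
B (O): min(47, 29, 97) = 29
J (X): max(-66, 89) = 89
K (X): max(-19, 6, -9) = 6
L (X): max(-91, -10, 15) = 15
C (O): min(89, 6, 15) = 6
R0 (X): max(77, 29, 6) = 77

77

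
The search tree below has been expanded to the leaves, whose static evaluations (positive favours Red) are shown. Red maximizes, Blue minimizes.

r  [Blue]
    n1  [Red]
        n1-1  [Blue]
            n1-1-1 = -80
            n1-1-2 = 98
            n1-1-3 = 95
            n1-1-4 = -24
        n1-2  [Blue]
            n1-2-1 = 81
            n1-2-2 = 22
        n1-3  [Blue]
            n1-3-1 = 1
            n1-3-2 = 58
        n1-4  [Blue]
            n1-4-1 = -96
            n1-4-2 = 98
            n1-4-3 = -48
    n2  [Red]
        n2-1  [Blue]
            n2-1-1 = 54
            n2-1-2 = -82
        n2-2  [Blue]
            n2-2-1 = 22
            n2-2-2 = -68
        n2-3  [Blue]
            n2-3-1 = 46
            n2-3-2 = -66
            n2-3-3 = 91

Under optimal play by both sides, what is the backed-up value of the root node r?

n1-1 (Blue): min(-80, 98, 95, -24) = -80
n1-2 (Blue): min(81, 22) = 22
n1-3 (Blue): min(1, 58) = 1
n1-4 (Blue): min(-96, 98, -48) = -96
n1 (Red): max(-80, 22, 1, -96) = 22
n2-1 (Blue): min(54, -82) = -82
n2-2 (Blue): min(22, -68) = -68
n2-3 (Blue): min(46, -66, 91) = -66
n2 (Red): max(-82, -68, -66) = -66
r (Blue): min(22, -66) = -66

-66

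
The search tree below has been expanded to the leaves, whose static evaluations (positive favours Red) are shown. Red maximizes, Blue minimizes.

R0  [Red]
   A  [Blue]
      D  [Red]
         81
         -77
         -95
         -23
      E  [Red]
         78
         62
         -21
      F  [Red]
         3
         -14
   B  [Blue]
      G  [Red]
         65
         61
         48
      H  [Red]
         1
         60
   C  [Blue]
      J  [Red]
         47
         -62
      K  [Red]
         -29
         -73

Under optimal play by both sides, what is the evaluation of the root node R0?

60

D (Red): max(81, -77, -95, -23) = 81
E (Red): max(78, 62, -21) = 78
F (Red): max(3, -14) = 3
A (Blue): min(81, 78, 3) = 3
G (Red): max(65, 61, 48) = 65
H (Red): max(1, 60) = 60
B (Blue): min(65, 60) = 60
J (Red): max(47, -62) = 47
K (Red): max(-29, -73) = -29
C (Blue): min(47, -29) = -29
R0 (Red): max(3, 60, -29) = 60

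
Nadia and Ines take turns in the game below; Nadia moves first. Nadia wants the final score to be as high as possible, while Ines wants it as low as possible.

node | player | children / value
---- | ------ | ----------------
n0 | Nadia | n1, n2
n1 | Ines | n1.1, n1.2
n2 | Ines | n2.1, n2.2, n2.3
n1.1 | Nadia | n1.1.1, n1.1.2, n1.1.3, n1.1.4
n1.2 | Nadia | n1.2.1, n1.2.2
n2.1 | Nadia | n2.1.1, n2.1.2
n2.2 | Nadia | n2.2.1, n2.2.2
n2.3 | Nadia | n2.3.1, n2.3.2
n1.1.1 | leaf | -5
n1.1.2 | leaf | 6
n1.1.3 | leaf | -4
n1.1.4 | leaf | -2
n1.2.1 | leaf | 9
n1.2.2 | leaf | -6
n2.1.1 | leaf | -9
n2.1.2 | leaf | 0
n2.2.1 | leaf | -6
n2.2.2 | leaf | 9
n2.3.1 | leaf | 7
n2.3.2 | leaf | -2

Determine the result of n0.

n1.1 (Nadia): max(-5, 6, -4, -2) = 6
n1.2 (Nadia): max(9, -6) = 9
n1 (Ines): min(6, 9) = 6
n2.1 (Nadia): max(-9, 0) = 0
n2.2 (Nadia): max(-6, 9) = 9
n2.3 (Nadia): max(7, -2) = 7
n2 (Ines): min(0, 9, 7) = 0
n0 (Nadia): max(6, 0) = 6

6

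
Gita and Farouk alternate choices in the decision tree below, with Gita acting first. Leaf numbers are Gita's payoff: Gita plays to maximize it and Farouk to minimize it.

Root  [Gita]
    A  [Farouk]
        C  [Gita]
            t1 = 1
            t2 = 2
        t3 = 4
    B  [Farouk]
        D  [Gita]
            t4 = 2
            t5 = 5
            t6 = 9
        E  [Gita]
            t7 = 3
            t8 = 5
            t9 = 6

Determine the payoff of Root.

6

C (Gita): max(1, 2) = 2
A (Farouk): min(2, 4) = 2
D (Gita): max(2, 5, 9) = 9
E (Gita): max(3, 5, 6) = 6
B (Farouk): min(9, 6) = 6
Root (Gita): max(2, 6) = 6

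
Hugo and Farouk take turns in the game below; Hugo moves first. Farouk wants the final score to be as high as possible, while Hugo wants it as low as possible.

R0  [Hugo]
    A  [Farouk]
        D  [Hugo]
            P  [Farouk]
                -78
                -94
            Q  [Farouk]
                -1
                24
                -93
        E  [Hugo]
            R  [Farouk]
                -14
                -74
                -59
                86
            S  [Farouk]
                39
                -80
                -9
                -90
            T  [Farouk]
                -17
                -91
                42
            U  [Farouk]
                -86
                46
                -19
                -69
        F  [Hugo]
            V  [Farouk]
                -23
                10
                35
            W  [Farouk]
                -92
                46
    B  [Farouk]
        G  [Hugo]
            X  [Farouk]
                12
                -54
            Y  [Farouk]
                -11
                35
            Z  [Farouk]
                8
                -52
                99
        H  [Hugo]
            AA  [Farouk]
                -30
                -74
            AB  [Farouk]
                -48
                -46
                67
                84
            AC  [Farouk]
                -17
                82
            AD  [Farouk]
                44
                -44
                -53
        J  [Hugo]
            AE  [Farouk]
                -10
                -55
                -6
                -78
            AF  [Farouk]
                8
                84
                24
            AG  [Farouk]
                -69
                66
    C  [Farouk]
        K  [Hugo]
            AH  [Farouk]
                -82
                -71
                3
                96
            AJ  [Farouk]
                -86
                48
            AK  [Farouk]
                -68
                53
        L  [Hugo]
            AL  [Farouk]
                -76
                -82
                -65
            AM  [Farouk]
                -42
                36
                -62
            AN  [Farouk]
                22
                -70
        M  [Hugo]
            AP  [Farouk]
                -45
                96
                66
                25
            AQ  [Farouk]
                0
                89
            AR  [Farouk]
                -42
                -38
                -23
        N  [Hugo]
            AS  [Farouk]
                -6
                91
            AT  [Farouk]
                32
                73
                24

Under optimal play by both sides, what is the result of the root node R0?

P (Farouk): max(-78, -94) = -78
Q (Farouk): max(-1, 24, -93) = 24
D (Hugo): min(-78, 24) = -78
R (Farouk): max(-14, -74, -59, 86) = 86
S (Farouk): max(39, -80, -9, -90) = 39
T (Farouk): max(-17, -91, 42) = 42
U (Farouk): max(-86, 46, -19, -69) = 46
E (Hugo): min(86, 39, 42, 46) = 39
V (Farouk): max(-23, 10, 35) = 35
W (Farouk): max(-92, 46) = 46
F (Hugo): min(35, 46) = 35
A (Farouk): max(-78, 39, 35) = 39
X (Farouk): max(12, -54) = 12
Y (Farouk): max(-11, 35) = 35
Z (Farouk): max(8, -52, 99) = 99
G (Hugo): min(12, 35, 99) = 12
AA (Farouk): max(-30, -74) = -30
AB (Farouk): max(-48, -46, 67, 84) = 84
AC (Farouk): max(-17, 82) = 82
AD (Farouk): max(44, -44, -53) = 44
H (Hugo): min(-30, 84, 82, 44) = -30
AE (Farouk): max(-10, -55, -6, -78) = -6
AF (Farouk): max(8, 84, 24) = 84
AG (Farouk): max(-69, 66) = 66
J (Hugo): min(-6, 84, 66) = -6
B (Farouk): max(12, -30, -6) = 12
AH (Farouk): max(-82, -71, 3, 96) = 96
AJ (Farouk): max(-86, 48) = 48
AK (Farouk): max(-68, 53) = 53
K (Hugo): min(96, 48, 53) = 48
AL (Farouk): max(-76, -82, -65) = -65
AM (Farouk): max(-42, 36, -62) = 36
AN (Farouk): max(22, -70) = 22
L (Hugo): min(-65, 36, 22) = -65
AP (Farouk): max(-45, 96, 66, 25) = 96
AQ (Farouk): max(0, 89) = 89
AR (Farouk): max(-42, -38, -23) = -23
M (Hugo): min(96, 89, -23) = -23
AS (Farouk): max(-6, 91) = 91
AT (Farouk): max(32, 73, 24) = 73
N (Hugo): min(91, 73) = 73
C (Farouk): max(48, -65, -23, 73) = 73
R0 (Hugo): min(39, 12, 73) = 12

12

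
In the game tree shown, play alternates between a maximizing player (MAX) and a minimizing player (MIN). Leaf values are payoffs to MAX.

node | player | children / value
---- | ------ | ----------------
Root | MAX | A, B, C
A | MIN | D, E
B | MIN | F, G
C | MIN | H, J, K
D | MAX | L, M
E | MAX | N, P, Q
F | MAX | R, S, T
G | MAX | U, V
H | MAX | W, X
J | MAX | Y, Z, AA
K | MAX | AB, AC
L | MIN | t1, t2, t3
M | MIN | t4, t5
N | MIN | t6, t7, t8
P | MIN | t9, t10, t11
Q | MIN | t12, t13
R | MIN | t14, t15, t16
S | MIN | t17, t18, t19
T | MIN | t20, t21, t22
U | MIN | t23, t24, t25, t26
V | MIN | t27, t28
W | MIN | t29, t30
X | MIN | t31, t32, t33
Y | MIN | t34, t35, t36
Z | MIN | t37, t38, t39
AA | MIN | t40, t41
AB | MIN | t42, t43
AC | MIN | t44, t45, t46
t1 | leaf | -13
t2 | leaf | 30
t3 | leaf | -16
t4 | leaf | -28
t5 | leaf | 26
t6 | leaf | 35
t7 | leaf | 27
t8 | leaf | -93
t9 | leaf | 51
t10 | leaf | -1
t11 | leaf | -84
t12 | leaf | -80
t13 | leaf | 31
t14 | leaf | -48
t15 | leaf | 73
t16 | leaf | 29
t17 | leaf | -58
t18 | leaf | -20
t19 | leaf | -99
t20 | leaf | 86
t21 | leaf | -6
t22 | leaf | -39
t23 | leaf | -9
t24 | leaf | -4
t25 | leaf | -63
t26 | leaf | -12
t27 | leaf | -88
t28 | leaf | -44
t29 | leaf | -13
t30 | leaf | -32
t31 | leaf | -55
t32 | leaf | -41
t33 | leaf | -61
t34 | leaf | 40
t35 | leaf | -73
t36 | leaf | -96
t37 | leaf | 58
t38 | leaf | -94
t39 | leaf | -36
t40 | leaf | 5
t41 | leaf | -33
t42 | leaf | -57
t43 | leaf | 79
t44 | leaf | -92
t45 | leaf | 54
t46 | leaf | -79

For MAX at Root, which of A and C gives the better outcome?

C

L (MIN): min(-13, 30, -16) = -16
M (MIN): min(-28, 26) = -28
D (MAX): max(-16, -28) = -16
N (MIN): min(35, 27, -93) = -93
P (MIN): min(51, -1, -84) = -84
Q (MIN): min(-80, 31) = -80
E (MAX): max(-93, -84, -80) = -80
A (MIN): min(-16, -80) = -80
W (MIN): min(-13, -32) = -32
X (MIN): min(-55, -41, -61) = -61
H (MAX): max(-32, -61) = -32
Y (MIN): min(40, -73, -96) = -96
Z (MIN): min(58, -94, -36) = -94
AA (MIN): min(5, -33) = -33
J (MAX): max(-96, -94, -33) = -33
AB (MIN): min(-57, 79) = -57
AC (MIN): min(-92, 54, -79) = -92
K (MAX): max(-57, -92) = -57
C (MIN): min(-32, -33, -57) = -57
MAX prefers the higher value; A=-80, C=-57. C is better since -57 > -80.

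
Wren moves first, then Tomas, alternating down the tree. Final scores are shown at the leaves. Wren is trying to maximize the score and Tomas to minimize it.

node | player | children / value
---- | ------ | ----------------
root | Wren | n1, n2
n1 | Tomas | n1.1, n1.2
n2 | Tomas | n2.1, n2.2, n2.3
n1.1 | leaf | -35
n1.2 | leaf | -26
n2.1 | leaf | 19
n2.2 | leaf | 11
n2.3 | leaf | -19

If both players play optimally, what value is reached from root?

-19

n1 (Tomas): min(-35, -26) = -35
n2 (Tomas): min(19, 11, -19) = -19
root (Wren): max(-35, -19) = -19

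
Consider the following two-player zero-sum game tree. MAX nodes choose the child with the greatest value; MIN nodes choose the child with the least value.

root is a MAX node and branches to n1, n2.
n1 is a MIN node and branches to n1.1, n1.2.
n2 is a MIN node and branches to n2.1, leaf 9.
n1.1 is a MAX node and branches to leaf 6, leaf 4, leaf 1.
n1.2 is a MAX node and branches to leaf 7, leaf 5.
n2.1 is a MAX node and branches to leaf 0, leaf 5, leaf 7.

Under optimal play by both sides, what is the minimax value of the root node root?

7

n1.1 (MAX): max(6, 4, 1) = 6
n1.2 (MAX): max(7, 5) = 7
n1 (MIN): min(6, 7) = 6
n2.1 (MAX): max(0, 5, 7) = 7
n2 (MIN): min(7, 9) = 7
root (MAX): max(6, 7) = 7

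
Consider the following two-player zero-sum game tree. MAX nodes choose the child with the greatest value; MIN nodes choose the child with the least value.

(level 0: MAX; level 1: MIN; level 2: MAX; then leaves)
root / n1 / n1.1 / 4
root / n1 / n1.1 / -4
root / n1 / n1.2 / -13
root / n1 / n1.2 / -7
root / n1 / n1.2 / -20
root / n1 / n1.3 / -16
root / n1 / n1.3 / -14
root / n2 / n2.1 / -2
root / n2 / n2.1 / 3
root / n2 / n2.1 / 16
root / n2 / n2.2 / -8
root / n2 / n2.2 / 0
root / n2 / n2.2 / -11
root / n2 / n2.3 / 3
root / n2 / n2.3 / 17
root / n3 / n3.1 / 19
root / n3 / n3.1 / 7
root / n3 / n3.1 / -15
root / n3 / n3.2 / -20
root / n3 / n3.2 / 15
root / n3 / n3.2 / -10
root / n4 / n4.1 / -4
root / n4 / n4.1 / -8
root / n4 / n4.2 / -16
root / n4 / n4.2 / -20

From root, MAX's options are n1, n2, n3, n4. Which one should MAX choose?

n3

n1.1 (MAX): max(4, -4) = 4
n1.2 (MAX): max(-13, -7, -20) = -7
n1.3 (MAX): max(-16, -14) = -14
n1 (MIN): min(4, -7, -14) = -14
n2.1 (MAX): max(-2, 3, 16) = 16
n2.2 (MAX): max(-8, 0, -11) = 0
n2.3 (MAX): max(3, 17) = 17
n2 (MIN): min(16, 0, 17) = 0
n3.1 (MAX): max(19, 7, -15) = 19
n3.2 (MAX): max(-20, 15, -10) = 15
n3 (MIN): min(19, 15) = 15
n4.1 (MAX): max(-4, -8) = -4
n4.2 (MAX): max(-16, -20) = -16
n4 (MIN): min(-4, -16) = -16
root (MAX): max(-14, 0, 15, -16) = 15
MAX at root wants the highest of {n1=-14, n2=0, n3=15, n4=-16}, so chooses n3.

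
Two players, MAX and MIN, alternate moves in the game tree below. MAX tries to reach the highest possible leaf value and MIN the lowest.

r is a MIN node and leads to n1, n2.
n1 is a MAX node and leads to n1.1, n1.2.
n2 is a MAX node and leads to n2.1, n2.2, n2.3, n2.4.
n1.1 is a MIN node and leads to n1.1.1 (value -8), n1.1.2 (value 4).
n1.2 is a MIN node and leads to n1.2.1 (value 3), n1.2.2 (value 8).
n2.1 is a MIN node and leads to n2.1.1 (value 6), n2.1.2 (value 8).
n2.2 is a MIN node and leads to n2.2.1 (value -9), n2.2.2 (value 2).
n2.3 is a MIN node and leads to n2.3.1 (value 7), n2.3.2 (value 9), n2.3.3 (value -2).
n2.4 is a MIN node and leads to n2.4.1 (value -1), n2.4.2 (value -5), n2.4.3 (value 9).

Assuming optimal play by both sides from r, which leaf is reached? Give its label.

n1.1 (MIN): min(-8, 4) = -8
n1.2 (MIN): min(3, 8) = 3
n1 (MAX): max(-8, 3) = 3
n2.1 (MIN): min(6, 8) = 6
n2.2 (MIN): min(-9, 2) = -9
n2.3 (MIN): min(7, 9, -2) = -2
n2.4 (MIN): min(-1, -5, 9) = -5
n2 (MAX): max(6, -9, -2, -5) = 6
r (MIN): min(3, 6) = 3
At r, MIN picks n1 (lowest: 3).
At n1, MAX picks n1.2 (highest: 3).
At n1.2, MIN picks n1.2.1 (lowest: 3).
Terminal value 3.

n1.2.1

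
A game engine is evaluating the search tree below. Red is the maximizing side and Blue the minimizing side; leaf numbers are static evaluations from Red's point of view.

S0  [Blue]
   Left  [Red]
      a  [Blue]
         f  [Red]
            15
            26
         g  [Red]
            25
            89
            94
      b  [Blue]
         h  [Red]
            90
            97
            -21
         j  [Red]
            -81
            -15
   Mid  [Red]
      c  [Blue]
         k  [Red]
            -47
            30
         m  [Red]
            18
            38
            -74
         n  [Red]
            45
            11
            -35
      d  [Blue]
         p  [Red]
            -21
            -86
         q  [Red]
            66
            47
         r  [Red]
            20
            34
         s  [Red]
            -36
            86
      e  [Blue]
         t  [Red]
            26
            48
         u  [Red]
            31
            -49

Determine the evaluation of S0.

26

f (Red): max(15, 26) = 26
g (Red): max(25, 89, 94) = 94
a (Blue): min(26, 94) = 26
h (Red): max(90, 97, -21) = 97
j (Red): max(-81, -15) = -15
b (Blue): min(97, -15) = -15
Left (Red): max(26, -15) = 26
k (Red): max(-47, 30) = 30
m (Red): max(18, 38, -74) = 38
n (Red): max(45, 11, -35) = 45
c (Blue): min(30, 38, 45) = 30
p (Red): max(-21, -86) = -21
q (Red): max(66, 47) = 66
r (Red): max(20, 34) = 34
s (Red): max(-36, 86) = 86
d (Blue): min(-21, 66, 34, 86) = -21
t (Red): max(26, 48) = 48
u (Red): max(31, -49) = 31
e (Blue): min(48, 31) = 31
Mid (Red): max(30, -21, 31) = 31
S0 (Blue): min(26, 31) = 26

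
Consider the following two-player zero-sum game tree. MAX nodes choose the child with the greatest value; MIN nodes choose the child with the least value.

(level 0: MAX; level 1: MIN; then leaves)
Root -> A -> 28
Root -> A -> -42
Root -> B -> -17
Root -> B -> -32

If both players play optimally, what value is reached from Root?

-32

A (MIN): min(28, -42) = -42
B (MIN): min(-17, -32) = -32
Root (MAX): max(-42, -32) = -32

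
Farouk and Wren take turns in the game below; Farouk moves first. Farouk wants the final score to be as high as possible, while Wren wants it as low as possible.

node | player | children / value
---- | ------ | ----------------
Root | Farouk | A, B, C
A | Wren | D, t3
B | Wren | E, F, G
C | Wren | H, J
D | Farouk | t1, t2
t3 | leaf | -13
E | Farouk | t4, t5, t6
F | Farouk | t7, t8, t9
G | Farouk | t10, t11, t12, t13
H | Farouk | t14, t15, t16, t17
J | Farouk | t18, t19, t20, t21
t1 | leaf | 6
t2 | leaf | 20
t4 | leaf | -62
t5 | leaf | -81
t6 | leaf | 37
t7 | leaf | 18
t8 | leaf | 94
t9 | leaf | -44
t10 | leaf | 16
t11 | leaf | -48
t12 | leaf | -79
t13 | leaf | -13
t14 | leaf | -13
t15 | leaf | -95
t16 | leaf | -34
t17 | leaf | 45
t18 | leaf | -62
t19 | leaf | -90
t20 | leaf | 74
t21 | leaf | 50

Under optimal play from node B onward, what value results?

E (Farouk): max(-62, -81, 37) = 37
F (Farouk): max(18, 94, -44) = 94
G (Farouk): max(16, -48, -79, -13) = 16
B (Wren): min(37, 94, 16) = 16

16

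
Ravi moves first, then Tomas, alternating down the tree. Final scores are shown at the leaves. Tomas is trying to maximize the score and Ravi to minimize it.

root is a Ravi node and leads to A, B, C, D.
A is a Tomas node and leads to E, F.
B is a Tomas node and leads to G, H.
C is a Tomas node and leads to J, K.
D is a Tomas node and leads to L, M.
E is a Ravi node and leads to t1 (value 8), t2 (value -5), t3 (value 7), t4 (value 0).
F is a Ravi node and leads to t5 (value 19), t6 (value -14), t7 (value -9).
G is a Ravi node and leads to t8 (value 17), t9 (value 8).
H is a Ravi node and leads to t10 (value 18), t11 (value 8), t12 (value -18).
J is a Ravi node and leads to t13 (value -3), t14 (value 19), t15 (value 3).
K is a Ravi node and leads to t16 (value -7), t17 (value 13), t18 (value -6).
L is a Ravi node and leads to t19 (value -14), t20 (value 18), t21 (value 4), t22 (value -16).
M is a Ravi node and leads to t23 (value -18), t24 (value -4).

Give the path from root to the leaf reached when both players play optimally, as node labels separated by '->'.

E (Ravi): min(8, -5, 7, 0) = -5
F (Ravi): min(19, -14, -9) = -14
A (Tomas): max(-5, -14) = -5
G (Ravi): min(17, 8) = 8
H (Ravi): min(18, 8, -18) = -18
B (Tomas): max(8, -18) = 8
J (Ravi): min(-3, 19, 3) = -3
K (Ravi): min(-7, 13, -6) = -7
C (Tomas): max(-3, -7) = -3
L (Ravi): min(-14, 18, 4, -16) = -16
M (Ravi): min(-18, -4) = -18
D (Tomas): max(-16, -18) = -16
root (Ravi): min(-5, 8, -3, -16) = -16
At root, Ravi picks D (lowest: -16).
At D, Tomas picks L (highest: -16).
At L, Ravi picks t22 (lowest: -16).
Terminal value -16.

root -> D -> L -> t22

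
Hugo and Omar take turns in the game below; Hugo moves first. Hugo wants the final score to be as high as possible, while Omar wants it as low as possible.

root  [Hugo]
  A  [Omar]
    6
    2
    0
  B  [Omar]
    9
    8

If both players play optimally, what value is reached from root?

8

A (Omar): min(6, 2, 0) = 0
B (Omar): min(9, 8) = 8
root (Hugo): max(0, 8) = 8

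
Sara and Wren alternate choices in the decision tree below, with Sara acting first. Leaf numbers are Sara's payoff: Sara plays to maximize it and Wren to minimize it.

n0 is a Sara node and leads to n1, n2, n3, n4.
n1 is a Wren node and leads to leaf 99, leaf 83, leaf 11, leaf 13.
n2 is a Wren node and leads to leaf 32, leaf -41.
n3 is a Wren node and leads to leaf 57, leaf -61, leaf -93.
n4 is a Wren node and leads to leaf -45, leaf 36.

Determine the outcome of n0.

n1 (Wren): min(99, 83, 11, 13) = 11
n2 (Wren): min(32, -41) = -41
n3 (Wren): min(57, -61, -93) = -93
n4 (Wren): min(-45, 36) = -45
n0 (Sara): max(11, -41, -93, -45) = 11

11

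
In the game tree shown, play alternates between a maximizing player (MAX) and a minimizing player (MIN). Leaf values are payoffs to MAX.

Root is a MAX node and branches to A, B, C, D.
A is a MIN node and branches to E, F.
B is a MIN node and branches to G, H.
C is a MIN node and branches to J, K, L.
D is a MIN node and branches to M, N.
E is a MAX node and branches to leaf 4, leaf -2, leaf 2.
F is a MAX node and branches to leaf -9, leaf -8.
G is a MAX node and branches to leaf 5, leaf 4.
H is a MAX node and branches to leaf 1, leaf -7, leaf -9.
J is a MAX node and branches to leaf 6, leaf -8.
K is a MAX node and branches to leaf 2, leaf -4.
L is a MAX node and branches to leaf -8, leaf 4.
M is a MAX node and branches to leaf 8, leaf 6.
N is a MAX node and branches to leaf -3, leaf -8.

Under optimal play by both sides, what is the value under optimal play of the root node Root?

E (MAX): max(4, -2, 2) = 4
F (MAX): max(-9, -8) = -8
A (MIN): min(4, -8) = -8
G (MAX): max(5, 4) = 5
H (MAX): max(1, -7, -9) = 1
B (MIN): min(5, 1) = 1
J (MAX): max(6, -8) = 6
K (MAX): max(2, -4) = 2
L (MAX): max(-8, 4) = 4
C (MIN): min(6, 2, 4) = 2
M (MAX): max(8, 6) = 8
N (MAX): max(-3, -8) = -3
D (MIN): min(8, -3) = -3
Root (MAX): max(-8, 1, 2, -3) = 2

2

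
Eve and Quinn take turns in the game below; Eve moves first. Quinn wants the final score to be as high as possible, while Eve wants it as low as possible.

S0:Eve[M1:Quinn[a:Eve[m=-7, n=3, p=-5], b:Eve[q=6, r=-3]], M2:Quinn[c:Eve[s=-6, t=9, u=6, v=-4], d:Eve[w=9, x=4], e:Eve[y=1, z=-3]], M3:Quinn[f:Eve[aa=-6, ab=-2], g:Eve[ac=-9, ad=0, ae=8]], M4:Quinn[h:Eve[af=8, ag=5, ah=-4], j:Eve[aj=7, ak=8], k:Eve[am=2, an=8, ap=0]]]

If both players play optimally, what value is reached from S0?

a (Eve): min(-7, 3, -5) = -7
b (Eve): min(6, -3) = -3
M1 (Quinn): max(-7, -3) = -3
c (Eve): min(-6, 9, 6, -4) = -6
d (Eve): min(9, 4) = 4
e (Eve): min(1, -3) = -3
M2 (Quinn): max(-6, 4, -3) = 4
f (Eve): min(-6, -2) = -6
g (Eve): min(-9, 0, 8) = -9
M3 (Quinn): max(-6, -9) = -6
h (Eve): min(8, 5, -4) = -4
j (Eve): min(7, 8) = 7
k (Eve): min(2, 8, 0) = 0
M4 (Quinn): max(-4, 7, 0) = 7
S0 (Eve): min(-3, 4, -6, 7) = -6

-6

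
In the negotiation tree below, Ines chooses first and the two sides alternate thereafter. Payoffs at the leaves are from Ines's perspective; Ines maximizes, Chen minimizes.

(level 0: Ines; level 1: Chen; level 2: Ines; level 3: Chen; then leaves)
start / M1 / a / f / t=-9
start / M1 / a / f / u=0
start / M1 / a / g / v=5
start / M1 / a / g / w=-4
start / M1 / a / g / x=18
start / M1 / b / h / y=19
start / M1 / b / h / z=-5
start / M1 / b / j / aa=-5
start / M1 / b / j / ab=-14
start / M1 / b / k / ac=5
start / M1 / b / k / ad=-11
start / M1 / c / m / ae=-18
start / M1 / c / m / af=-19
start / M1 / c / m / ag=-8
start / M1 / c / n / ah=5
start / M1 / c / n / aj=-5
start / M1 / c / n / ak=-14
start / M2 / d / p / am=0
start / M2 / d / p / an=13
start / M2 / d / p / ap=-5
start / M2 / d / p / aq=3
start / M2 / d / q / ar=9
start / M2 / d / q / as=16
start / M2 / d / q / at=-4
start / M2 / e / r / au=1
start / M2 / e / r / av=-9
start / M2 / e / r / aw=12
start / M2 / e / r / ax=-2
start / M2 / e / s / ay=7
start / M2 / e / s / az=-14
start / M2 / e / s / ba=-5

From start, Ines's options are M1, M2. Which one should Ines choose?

M2

f (Chen): min(-9, 0) = -9
g (Chen): min(5, -4, 18) = -4
a (Ines): max(-9, -4) = -4
h (Chen): min(19, -5) = -5
j (Chen): min(-5, -14) = -14
k (Chen): min(5, -11) = -11
b (Ines): max(-5, -14, -11) = -5
m (Chen): min(-18, -19, -8) = -19
n (Chen): min(5, -5, -14) = -14
c (Ines): max(-19, -14) = -14
M1 (Chen): min(-4, -5, -14) = -14
p (Chen): min(0, 13, -5, 3) = -5
q (Chen): min(9, 16, -4) = -4
d (Ines): max(-5, -4) = -4
r (Chen): min(1, -9, 12, -2) = -9
s (Chen): min(7, -14, -5) = -14
e (Ines): max(-9, -14) = -9
M2 (Chen): min(-4, -9) = -9
start (Ines): max(-14, -9) = -9
Ines at start wants the highest of {M1=-14, M2=-9}, so chooses M2.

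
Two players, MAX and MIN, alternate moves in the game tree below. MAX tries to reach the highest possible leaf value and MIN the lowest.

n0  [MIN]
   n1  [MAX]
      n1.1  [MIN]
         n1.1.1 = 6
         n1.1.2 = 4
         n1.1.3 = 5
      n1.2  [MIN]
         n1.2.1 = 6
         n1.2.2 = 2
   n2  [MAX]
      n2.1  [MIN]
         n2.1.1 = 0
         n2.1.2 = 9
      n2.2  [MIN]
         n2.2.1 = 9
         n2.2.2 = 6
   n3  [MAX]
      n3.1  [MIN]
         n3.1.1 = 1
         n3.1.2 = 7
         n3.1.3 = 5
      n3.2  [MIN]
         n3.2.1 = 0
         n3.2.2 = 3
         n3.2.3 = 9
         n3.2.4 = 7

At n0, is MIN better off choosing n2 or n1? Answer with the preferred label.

n1

n2.1 (MIN): min(0, 9) = 0
n2.2 (MIN): min(9, 6) = 6
n2 (MAX): max(0, 6) = 6
n1.1 (MIN): min(6, 4, 5) = 4
n1.2 (MIN): min(6, 2) = 2
n1 (MAX): max(4, 2) = 4
MIN prefers the lower value; n2=6, n1=4. n1 is better since 4 < 6.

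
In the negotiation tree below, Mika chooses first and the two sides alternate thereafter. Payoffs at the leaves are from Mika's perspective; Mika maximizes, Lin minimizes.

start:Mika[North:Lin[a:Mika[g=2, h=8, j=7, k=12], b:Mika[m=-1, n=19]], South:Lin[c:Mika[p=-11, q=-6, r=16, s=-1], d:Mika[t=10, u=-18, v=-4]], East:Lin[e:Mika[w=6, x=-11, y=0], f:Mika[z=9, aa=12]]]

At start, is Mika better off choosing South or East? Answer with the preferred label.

South

c (Mika): max(-11, -6, 16, -1) = 16
d (Mika): max(10, -18, -4) = 10
South (Lin): min(16, 10) = 10
e (Mika): max(6, -11, 0) = 6
f (Mika): max(9, 12) = 12
East (Lin): min(6, 12) = 6
Mika prefers the higher value; South=10, East=6. South is better since 10 > 6.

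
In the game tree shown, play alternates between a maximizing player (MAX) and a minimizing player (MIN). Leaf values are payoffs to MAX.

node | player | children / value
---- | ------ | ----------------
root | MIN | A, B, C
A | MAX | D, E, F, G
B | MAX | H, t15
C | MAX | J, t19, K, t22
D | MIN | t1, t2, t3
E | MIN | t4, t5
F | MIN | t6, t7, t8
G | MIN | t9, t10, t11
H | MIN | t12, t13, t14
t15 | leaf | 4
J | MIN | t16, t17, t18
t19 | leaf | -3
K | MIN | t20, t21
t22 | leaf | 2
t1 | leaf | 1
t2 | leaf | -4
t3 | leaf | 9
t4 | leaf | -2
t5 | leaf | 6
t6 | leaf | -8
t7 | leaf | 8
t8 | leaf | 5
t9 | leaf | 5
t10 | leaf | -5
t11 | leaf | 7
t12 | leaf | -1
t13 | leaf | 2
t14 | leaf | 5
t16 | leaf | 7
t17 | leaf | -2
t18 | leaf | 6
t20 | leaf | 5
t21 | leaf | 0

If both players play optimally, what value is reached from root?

D (MIN): min(1, -4, 9) = -4
E (MIN): min(-2, 6) = -2
F (MIN): min(-8, 8, 5) = -8
G (MIN): min(5, -5, 7) = -5
A (MAX): max(-4, -2, -8, -5) = -2
H (MIN): min(-1, 2, 5) = -1
B (MAX): max(-1, 4) = 4
J (MIN): min(7, -2, 6) = -2
K (MIN): min(5, 0) = 0
C (MAX): max(-2, -3, 0, 2) = 2
root (MIN): min(-2, 4, 2) = -2

-2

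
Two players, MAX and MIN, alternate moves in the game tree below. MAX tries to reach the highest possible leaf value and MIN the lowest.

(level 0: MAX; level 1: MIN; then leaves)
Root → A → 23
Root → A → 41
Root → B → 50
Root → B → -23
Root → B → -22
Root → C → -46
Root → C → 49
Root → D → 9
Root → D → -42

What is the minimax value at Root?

23

A (MIN): min(23, 41) = 23
B (MIN): min(50, -23, -22) = -23
C (MIN): min(-46, 49) = -46
D (MIN): min(9, -42) = -42
Root (MAX): max(23, -23, -46, -42) = 23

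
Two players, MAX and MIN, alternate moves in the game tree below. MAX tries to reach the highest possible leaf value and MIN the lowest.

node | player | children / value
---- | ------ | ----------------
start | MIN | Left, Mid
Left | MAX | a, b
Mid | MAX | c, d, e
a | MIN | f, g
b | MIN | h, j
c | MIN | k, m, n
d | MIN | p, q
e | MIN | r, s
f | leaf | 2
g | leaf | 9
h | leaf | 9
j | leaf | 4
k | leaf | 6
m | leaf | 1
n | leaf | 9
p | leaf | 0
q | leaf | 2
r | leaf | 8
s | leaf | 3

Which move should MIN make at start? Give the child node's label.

Mid

a (MIN): min(2, 9) = 2
b (MIN): min(9, 4) = 4
Left (MAX): max(2, 4) = 4
c (MIN): min(6, 1, 9) = 1
d (MIN): min(0, 2) = 0
e (MIN): min(8, 3) = 3
Mid (MAX): max(1, 0, 3) = 3
start (MIN): min(4, 3) = 3
MIN at start wants the lowest of {Left=4, Mid=3}, so chooses Mid.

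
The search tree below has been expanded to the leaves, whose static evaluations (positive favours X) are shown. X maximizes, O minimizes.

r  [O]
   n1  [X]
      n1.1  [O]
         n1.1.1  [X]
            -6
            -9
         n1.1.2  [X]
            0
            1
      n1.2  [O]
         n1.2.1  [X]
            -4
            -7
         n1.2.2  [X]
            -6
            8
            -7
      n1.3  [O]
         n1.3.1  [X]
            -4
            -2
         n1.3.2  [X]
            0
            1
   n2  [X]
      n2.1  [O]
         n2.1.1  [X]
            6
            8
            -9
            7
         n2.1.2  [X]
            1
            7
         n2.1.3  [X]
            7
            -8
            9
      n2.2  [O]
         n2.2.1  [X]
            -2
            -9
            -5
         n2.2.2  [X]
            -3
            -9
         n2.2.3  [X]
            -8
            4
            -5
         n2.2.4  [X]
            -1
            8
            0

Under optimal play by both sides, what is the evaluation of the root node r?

n1.1.1 (X): max(-6, -9) = -6
n1.1.2 (X): max(0, 1) = 1
n1.1 (O): min(-6, 1) = -6
n1.2.1 (X): max(-4, -7) = -4
n1.2.2 (X): max(-6, 8, -7) = 8
n1.2 (O): min(-4, 8) = -4
n1.3.1 (X): max(-4, -2) = -2
n1.3.2 (X): max(0, 1) = 1
n1.3 (O): min(-2, 1) = -2
n1 (X): max(-6, -4, -2) = -2
n2.1.1 (X): max(6, 8, -9, 7) = 8
n2.1.2 (X): max(1, 7) = 7
n2.1.3 (X): max(7, -8, 9) = 9
n2.1 (O): min(8, 7, 9) = 7
n2.2.1 (X): max(-2, -9, -5) = -2
n2.2.2 (X): max(-3, -9) = -3
n2.2.3 (X): max(-8, 4, -5) = 4
n2.2.4 (X): max(-1, 8, 0) = 8
n2.2 (O): min(-2, -3, 4, 8) = -3
n2 (X): max(7, -3) = 7
r (O): min(-2, 7) = -2

-2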